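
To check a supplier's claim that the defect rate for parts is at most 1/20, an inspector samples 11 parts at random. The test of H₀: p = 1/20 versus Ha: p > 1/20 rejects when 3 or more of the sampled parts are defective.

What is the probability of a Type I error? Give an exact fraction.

The significance level is the probability, assuming p = 1/20, of seeing 3 or more defectives in 11 draws.
α = 1 − P(S ≤ 2) = 1 − 322687697779/327680000000 = 4992302221/327680000000.

4992302221/327680000000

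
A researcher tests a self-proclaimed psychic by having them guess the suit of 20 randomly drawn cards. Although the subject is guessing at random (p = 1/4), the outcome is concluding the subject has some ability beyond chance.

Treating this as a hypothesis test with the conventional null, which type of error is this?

The null hypothesis here is that the subject is guessing at random (p = 1/4).
'Concluding the subject has some ability beyond chance' corresponds to rejecting H₀.
H₀ was rejected but H₀ is true — a Type I error (false positive).

Type I error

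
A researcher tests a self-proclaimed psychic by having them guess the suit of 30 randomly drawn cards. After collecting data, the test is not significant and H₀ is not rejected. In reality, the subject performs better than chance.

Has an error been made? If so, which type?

The conventional null hypothesis here is that the subject is guessing at random (p = 1/4).
H₀ was not rejected, but H₀ is actually false.
Failing to reject a false null hypothesis is a Type II error (false negative).

Type II error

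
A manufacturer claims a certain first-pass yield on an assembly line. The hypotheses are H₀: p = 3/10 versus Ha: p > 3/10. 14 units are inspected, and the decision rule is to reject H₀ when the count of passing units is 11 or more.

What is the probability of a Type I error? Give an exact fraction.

12323939643/50000000000000

The Type I error probability is α = P(S ≥ 11) computed under H₀, where S ~ Binomial(14, 3/10).
Adding the binomial terms for j = 11 through 14 with p = 3/10 yields 12323939643/50000000000000.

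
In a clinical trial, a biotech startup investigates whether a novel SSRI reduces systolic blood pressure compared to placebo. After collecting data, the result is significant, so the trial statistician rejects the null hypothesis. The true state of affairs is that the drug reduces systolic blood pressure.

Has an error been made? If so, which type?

The conventional null hypothesis here is that the drug has no effect on systolic blood pressure.
The test rejected a false H₀ — the decision matches the true state.

No error (correct decision).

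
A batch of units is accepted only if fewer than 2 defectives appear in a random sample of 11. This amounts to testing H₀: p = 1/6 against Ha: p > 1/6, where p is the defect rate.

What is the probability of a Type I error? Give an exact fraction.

12909191/22674816

Under H₀, Y ~ Binomial(11, 1/6); the Type I error rate is P(Y ≥ 2).
Computing the lower-tail complement: 1 − 9765625/22674816 = 12909191/22674816.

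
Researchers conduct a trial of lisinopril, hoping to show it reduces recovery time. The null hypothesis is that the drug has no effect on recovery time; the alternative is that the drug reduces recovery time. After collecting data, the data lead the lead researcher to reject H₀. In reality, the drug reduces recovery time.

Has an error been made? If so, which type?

The test rejected a false H₀ — the decision matches the true state.

No error (correct decision).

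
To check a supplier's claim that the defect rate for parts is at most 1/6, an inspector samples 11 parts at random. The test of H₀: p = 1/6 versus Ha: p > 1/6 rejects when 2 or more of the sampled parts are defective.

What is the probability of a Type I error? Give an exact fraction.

The significance level is the probability, assuming p = 1/6, of seeing 2 or more defectives in 11 draws.
Via the complement, α = 1 − Σ_{j=0}^{1} C(11,j)(1/6)^j(5/6)^{11-j} = 12909191/22674816.

12909191/22674816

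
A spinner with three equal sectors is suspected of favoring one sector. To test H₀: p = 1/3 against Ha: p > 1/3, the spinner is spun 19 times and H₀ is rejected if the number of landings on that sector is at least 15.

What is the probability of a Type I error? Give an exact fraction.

α = P(reject H₀ | H₀ true) = P(X ≥ 15 | p = 1/3), with X ~ Binomial(19, 1/3).
P(X ≥ 15) = Σ_{j=15}^{19} C(19,j)·(1/3)^j·(2/3)^{19-j} = 23497/387420489.

23497/387420489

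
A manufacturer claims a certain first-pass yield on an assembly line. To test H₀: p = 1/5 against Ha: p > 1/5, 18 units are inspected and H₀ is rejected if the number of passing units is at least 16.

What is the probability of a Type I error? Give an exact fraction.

α = P(reject H₀ | H₀ true) = P(X ≥ 16 | p = 1/5), with X ~ Binomial(18, 1/5).
P(X ≥ 16) = Σ_{j=16}^{18} C(18,j)·(1/5)^j·(4/5)^{18-j} = 2521/3814697265625.

2521/3814697265625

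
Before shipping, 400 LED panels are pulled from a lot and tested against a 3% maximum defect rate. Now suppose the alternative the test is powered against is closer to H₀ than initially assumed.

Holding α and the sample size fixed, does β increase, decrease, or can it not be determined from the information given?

It increases.

A smaller true effect puts the Ha sampling distribution closer to H₀, so more of it falls in the non-rejection region.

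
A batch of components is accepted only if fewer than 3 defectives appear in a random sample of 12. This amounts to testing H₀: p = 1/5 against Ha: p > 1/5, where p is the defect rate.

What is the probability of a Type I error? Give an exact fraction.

The significance level is the probability, assuming p = 1/5, of seeing 3 or more defectives in 12 draws.
Via the complement, α = 1 − Σ_{j=0}^{2} C(12,j)(1/5)^j(4/5)^{12-j} = 21565149/48828125.

21565149/48828125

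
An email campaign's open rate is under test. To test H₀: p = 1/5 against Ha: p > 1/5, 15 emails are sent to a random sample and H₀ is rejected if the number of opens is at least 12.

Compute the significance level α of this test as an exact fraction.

The Type I error probability is α = P(Y ≥ 12) computed under H₀, where Y ~ Binomial(15, 1/5).
Adding the binomial terms for j = 12 through 15 with p = 1/5 yields 30861/30517578125.

30861/30517578125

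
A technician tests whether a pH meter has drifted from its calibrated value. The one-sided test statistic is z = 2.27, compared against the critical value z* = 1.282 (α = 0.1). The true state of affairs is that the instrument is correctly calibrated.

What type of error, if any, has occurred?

Type I error

The conventional null hypothesis is that the instrument is correctly calibrated.
Since z = 2.27 > z* = 1.282, H₀ is rejected.
H₀ is true (actually the instrument is correctly calibrated).
Rejecting a true H₀ is a Type I error.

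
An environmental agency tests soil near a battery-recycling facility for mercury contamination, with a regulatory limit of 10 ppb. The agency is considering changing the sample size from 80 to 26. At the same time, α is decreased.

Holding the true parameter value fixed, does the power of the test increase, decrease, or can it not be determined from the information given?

It decreases.

Reducing n widens both sampling distributions, so the test has less ability to distinguish Ha from H₀. Lowering α raises the bar for rejection; under Ha, the test now fails to reject on outcomes it previously would have rejected. Both changes push β in the same direction.
Since power = 1 − β and β increases, power decreases.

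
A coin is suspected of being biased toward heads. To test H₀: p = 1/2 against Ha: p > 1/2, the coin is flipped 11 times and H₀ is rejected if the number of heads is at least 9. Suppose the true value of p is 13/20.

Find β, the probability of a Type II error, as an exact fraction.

A Type II error is failing to reject when Ha holds: with p = 13/20, β = P(K ≤ 8).
Adding the binomial probabilities P(K=0)+…+P(K=8) at p = 13/20 gives 32762721984671/40960000000000.

32762721984671/40960000000000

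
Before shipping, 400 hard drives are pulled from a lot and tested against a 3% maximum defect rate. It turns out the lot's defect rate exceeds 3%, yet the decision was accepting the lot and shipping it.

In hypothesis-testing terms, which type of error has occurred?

The null hypothesis here is that the lot's defect rate is 3% (within specification).
'Accepting the lot and shipping it' corresponds to failing to reject H₀.
H₀ was not rejected but H₀ is false — a Type II error (false negative).

Type II error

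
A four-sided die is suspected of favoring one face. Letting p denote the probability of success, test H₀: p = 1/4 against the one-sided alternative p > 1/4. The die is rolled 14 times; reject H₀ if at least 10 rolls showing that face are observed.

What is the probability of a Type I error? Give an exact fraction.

91771/268435456

Under H₀, K ~ Binomial(14, 1/4), and α = P(K ≥ 10).
P(K ≥ 10) = Σ_{j=10}^{14} C(14,j)·(1/4)^j·(3/4)^{14-j} = 91771/268435456.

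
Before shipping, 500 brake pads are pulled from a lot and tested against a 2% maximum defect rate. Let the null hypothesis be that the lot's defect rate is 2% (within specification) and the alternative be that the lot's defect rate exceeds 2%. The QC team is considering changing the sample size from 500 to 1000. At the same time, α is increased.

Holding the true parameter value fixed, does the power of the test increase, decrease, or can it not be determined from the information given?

Increasing n separates the H₀ and Ha sampling distributions, so under Ha fewer outcomes land in the acceptance region. Relaxing α lowers the evidence threshold; under Ha, outcomes that previously fell short now trigger rejection. Both changes push β in the same direction.
Since power = 1 − β and β decreases, power increases.

It increases.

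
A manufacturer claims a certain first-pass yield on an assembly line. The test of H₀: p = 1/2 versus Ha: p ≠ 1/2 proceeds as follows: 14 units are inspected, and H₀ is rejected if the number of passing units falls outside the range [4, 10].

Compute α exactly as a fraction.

α = P(X ≤ 3 or X ≥ 11 | p = 1/2), X ~ Binomial(14, 1/2).
Each tail has probability (1 + 14 + 91 + 364)/16384; doubling gives α = 940/16384 = 235/4096.

235/4096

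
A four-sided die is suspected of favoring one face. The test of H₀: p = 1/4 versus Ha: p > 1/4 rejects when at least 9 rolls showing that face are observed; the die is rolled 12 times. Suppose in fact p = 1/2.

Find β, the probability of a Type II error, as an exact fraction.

3797/4096

A Type II error is failing to reject when Ha holds: with p = 1/2, β = P(Y ≤ 8).
Adding the binomial probabilities P(Y=0)+…+P(Y=8) at p = 1/2 gives 3797/4096.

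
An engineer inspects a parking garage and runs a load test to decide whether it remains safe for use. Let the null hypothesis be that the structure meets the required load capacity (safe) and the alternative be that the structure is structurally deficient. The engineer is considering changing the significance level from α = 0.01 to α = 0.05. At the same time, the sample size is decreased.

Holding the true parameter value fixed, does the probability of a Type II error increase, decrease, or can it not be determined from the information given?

The first change alone would make β decrease; the second alone would make β increase. Which effect dominates depends on the magnitudes, which are not given.

Cannot be determined from the information given.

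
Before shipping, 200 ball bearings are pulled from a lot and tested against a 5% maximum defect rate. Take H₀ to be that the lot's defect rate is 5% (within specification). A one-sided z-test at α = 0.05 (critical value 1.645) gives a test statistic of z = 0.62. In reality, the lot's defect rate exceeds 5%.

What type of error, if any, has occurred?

Type II error

Since z = 0.62 ≤ z* = 1.645, H₀ is not rejected.
H₀ is false (actually the lot's defect rate exceeds 5%).
Failing to reject a false H₀ is a Type II error.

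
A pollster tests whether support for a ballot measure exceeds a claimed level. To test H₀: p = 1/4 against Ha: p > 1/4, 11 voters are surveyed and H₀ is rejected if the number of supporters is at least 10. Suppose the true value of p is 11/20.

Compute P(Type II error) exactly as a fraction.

A Type II error is failing to reject when Ha holds: with p = 11/20, β = P(X ≤ 9).
Adding the binomial probabilities P(X=0)+…+P(X=9) at p = 11/20 gives 20194688329389/20480000000000.

20194688329389/20480000000000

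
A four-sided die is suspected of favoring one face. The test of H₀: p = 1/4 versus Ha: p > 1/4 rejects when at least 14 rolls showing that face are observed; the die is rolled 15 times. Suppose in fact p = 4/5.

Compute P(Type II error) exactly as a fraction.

Under the alternative p = 4/5, K ~ Binomial(15, 4/5); β is the probability the test does not reject, P(K < 14).
Equivalently, β = 1 − P(K ≥ 14) = 25417304461/30517578125.

25417304461/30517578125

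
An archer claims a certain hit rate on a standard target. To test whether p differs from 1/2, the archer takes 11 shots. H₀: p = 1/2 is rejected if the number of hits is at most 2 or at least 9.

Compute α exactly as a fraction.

α = P(K ≤ 2 or K ≥ 9 | p = 1/2), K ~ Binomial(11, 1/2).
By symmetry, α = 2·P(K ≤ 2) = 2·(1 + 11 + 55)/2048 = 134/2048 = 67/1024.

67/1024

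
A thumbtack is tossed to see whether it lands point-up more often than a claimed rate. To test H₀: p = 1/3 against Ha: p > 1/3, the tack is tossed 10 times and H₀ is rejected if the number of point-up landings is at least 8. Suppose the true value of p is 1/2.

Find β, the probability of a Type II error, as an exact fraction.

121/128

A Type II error is failing to reject when Ha holds: with p = 1/2, β = P(X ≤ 7).
Adding the binomial probabilities P(X=0)+…+P(X=7) at p = 1/2 gives 121/128.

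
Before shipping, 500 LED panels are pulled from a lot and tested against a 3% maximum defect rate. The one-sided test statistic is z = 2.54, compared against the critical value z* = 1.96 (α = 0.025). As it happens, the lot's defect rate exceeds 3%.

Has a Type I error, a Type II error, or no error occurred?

The conventional null hypothesis is that the lot's defect rate is 3% (within specification).
Since z = 2.54 > z* = 1.96, H₀ is rejected.
H₀ is false (actually the lot's defect rate exceeds 3%).
The decision matches the true state — no error.

No error — this is a correct decision.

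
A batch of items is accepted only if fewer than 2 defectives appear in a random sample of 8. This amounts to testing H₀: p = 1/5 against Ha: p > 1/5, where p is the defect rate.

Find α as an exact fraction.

α = P(reject H₀ | H₀ true) = P(Y ≥ 2 | p = 1/5), Y ~ Binomial(8, 1/5).
α = 1 − P(Y ≤ 1) = 1 − 196608/390625 = 194017/390625.

194017/390625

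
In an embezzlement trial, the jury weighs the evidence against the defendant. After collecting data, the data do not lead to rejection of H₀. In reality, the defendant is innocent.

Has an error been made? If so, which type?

The conventional null hypothesis here is that the defendant is innocent.
The test retained a true H₀ — the decision matches the true state.

No error (correct decision).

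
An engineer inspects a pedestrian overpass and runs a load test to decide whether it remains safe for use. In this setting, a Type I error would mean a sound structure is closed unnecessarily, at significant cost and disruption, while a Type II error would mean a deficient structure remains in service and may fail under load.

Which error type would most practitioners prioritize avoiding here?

The Type II consequence (a deficient structure remains in service and may fail under load) is more severe than the Type I consequence (a sound structure is closed unnecessarily, at significant cost and disruption).

Type II error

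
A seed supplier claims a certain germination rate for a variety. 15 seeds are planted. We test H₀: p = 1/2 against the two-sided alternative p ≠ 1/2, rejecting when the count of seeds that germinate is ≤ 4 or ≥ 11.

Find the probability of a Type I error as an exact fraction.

1941/16384

The significance level is the null-hypothesis probability of the rejection region {≤4} ∪ {≥11}.
The two tails are symmetric, so α = 2·(1 + 15 + 105 + 455 + 1365)/2^15 = 3882/32768 = 1941/16384.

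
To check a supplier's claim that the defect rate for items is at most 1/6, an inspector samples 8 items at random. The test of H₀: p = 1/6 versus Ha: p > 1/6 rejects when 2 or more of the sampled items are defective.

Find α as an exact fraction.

α = P(reject H₀ | H₀ true) = P(K ≥ 2 | p = 1/6), K ~ Binomial(8, 1/6).
α = 1 − P(K ≤ 1) = 1 − 1015625/1679616 = 663991/1679616.

663991/1679616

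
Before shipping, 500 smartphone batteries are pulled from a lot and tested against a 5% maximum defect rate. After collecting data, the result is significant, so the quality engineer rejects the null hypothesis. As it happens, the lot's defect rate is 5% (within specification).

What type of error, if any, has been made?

The conventional null hypothesis here is that the lot's defect rate is 5% (within specification).
H₀ was rejected, but H₀ is actually true.
Rejecting a true null hypothesis is a Type I error (false positive).

Type I error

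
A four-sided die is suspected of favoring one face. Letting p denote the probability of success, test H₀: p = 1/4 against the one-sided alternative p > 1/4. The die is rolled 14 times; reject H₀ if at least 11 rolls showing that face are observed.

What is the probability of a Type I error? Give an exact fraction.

5345/134217728

Under H₀, K ~ Binomial(14, 1/4), and α = P(K ≥ 11).
P(K ≥ 11) = Σ_{j=11}^{14} C(14,j)·(1/4)^j·(3/4)^{14-j} = 5345/134217728.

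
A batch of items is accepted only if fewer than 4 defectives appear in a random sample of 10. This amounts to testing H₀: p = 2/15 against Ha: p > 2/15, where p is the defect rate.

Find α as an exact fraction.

6543935072/192216796875

The significance level is the probability, assuming p = 2/15, of seeing 4 or more defectives in 10 draws.
Computing the lower-tail complement: 1 − 185672861803/192216796875 = 6543935072/192216796875.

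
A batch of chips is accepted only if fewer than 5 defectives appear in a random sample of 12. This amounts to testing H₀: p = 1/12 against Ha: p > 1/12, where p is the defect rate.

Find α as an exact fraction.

2867643737/1486016741376

Under H₀, X ~ Binomial(12, 1/12); the Type I error rate is P(X ≥ 5).
α = 1 − P(X ≤ 4) = 1 − 1483149097639/1486016741376 = 2867643737/1486016741376.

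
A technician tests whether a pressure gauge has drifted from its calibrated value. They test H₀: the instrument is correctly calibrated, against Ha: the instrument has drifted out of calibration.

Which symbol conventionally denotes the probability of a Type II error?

P(Type II error) = P(fail to reject H₀ | H₀ false) = β.

β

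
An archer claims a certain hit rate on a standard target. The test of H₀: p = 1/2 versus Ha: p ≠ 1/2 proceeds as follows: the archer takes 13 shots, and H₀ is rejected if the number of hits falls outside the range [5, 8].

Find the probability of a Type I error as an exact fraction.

α = P(K ≤ 4 or K ≥ 9 | p = 1/2), K ~ Binomial(13, 1/2).
By symmetry, α = 2·P(K ≤ 4) = 2·(1 + 13 + 78 + 286 + 715)/8192 = 2186/8192 = 1093/4096.

1093/4096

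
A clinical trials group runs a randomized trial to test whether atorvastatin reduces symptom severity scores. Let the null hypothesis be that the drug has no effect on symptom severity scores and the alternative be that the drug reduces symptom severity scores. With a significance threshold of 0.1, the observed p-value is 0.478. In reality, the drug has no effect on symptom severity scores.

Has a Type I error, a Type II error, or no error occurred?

Since p = 0.478 ≥ α = 0.1, H₀ is not rejected.
H₀ is true (actually the drug has no effect on symptom severity scores).
The decision matches the true state — no error.

No error (correct decision).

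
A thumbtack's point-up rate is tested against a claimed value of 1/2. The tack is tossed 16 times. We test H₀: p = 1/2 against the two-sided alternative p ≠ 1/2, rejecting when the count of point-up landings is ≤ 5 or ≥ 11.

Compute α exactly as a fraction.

6885/32768

The significance level is the null-hypothesis probability of the rejection region {≤5} ∪ {≥11}.
Each tail has probability (1 + 16 + 120 + 560 + 1820 + 4368)/65536; doubling gives α = 13770/65536 = 6885/32768.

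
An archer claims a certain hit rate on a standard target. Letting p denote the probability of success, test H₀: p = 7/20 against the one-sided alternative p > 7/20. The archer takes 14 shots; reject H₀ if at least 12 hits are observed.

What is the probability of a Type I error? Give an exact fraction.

115588589415551/819200000000000000

α = P(reject H₀ | H₀ true) = P(K ≥ 12 | p = 7/20), with K ~ Binomial(14, 7/20).
P(K ≥ 12) = Σ_{j=12}^{14} C(14,j)·(7/20)^j·(13/20)^{14-j} = 115588589415551/819200000000000000.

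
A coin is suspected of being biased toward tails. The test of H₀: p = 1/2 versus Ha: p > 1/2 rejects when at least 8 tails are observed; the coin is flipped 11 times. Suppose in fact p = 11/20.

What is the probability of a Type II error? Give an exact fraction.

β = P(fail to reject H₀ | Ha true) = P(K ≤ 7 | p = 11/20), K ~ Binomial(11, 11/20).
Equivalently, β = 1 − P(K ≥ 8) = 828290341647/1024000000000.

828290341647/1024000000000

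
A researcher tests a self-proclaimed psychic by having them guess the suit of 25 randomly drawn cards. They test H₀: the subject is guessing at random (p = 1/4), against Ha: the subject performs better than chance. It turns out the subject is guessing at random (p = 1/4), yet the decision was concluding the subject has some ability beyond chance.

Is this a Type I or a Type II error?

Type I error

'Concluding the subject has some ability beyond chance' corresponds to rejecting H₀.
H₀ was rejected but H₀ is true — a Type I error (false positive).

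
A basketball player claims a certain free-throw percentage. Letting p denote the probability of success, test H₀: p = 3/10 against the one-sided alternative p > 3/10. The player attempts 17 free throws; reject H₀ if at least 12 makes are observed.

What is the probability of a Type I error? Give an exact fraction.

32798897961633/50000000000000000

α = P(reject H₀ | H₀ true) = P(K ≥ 12 | p = 3/10), with K ~ Binomial(17, 3/10).
P(K ≥ 12) = Σ_{j=12}^{17} C(17,j)·(3/10)^j·(7/10)^{17-j} = 32798897961633/50000000000000000.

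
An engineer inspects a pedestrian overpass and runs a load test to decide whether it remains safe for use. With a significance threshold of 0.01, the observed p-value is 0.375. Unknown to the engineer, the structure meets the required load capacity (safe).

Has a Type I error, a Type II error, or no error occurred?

The conventional null hypothesis is that the structure meets the required load capacity (safe).
Since p = 0.375 ≥ α = 0.01, H₀ is not rejected.
H₀ is true (actually the structure meets the required load capacity (safe)).
The decision matches the true state — no error.

No error — this is a correct decision.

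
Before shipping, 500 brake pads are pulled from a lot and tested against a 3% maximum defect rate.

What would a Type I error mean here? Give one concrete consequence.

A Type I error would mean concluding that the lot's defect rate exceeds 3% when in fact the lot's defect rate is 3% (within specification). Consequence: an acceptable shipment is needlessly reworked at extra cost.

With the conventional null hypothesis that the lot's defect rate is 3% (within specification):
A Type I error is rejecting H₀ when H₀ is true.
Here that means rejecting the lot and scrapping or reworking it when actually the lot's defect rate is 3% (within specification).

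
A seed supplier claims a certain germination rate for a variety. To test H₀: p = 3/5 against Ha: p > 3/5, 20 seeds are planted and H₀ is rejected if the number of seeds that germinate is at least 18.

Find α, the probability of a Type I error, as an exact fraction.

344416814721/95367431640625

The Type I error probability is α = P(X ≥ 18) computed under H₀, where X ~ Binomial(20, 3/5).
Adding the binomial terms for j = 18 through 20 with p = 3/5 yields 344416814721/95367431640625.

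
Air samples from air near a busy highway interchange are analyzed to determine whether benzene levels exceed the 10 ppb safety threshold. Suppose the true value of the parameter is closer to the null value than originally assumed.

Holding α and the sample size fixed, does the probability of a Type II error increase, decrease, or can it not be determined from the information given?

It increases.

A smaller departure from H₀ means the test statistic under Ha is distributed closer to where it would be under H₀; rejection becomes less likely.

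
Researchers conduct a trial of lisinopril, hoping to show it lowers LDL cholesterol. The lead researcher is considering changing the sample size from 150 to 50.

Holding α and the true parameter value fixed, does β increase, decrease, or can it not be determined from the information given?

Reducing n widens both sampling distributions, so the test has less ability to distinguish Ha from H₀.

It increases.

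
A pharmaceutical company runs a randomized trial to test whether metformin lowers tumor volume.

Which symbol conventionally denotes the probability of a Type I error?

α

P(Type I error) = P(reject H₀ | H₀ true) = α, the significance level.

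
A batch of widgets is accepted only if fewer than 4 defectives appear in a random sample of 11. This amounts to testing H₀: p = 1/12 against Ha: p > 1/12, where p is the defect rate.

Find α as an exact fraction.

Under H₀, X ~ Binomial(11, 1/12); the Type I error rate is P(X ≥ 4).
Via the complement, α = 1 − Σ_{j=0}^{3} C(11,j)(1/12)^j(11/12)^{11-j} = 305362129/30958682112.

305362129/30958682112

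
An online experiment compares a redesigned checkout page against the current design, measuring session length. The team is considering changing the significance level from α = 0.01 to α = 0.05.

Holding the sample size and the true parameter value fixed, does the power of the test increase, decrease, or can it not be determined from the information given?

A larger α widens the rejection region, so when the alternative is true more outcomes lead to rejection — failing to reject becomes less likely.
Since power = 1 − β and β decreases, power increases.

It increases.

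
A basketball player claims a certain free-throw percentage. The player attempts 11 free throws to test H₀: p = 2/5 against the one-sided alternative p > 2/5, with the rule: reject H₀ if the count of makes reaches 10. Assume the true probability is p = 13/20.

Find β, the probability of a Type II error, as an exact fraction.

A Type II error is failing to reject when Ha holds: with p = 13/20, β = P(S ≤ 9).
Summing C(11,j)·(13/20)^j·(7/20)^{11-j} for j = 0..9 gives 19239273573359/20480000000000.

19239273573359/20480000000000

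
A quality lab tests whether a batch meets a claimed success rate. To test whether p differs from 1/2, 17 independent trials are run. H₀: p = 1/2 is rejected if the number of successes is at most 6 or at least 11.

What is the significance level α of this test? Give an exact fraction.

10889/32768

α = P(S ≤ 6 or S ≥ 11 | p = 1/2), S ~ Binomial(17, 1/2).
The two tails are symmetric, so α = 2·(1 + 17 + 136 + 680 + 2380 + 6188 + 12376)/2^17 = 43556/131072 = 10889/32768.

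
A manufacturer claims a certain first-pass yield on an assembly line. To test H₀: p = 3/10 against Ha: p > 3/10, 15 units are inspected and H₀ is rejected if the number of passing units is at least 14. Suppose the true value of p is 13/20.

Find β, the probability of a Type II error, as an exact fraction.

16151694793243741949/16384000000000000000

Under the alternative p = 13/20, K ~ Binomial(15, 13/20); β is the probability the test does not reject, P(K < 14).
Adding the binomial probabilities P(K=0)+…+P(K=13) at p = 13/20 gives 16151694793243741949/16384000000000000000.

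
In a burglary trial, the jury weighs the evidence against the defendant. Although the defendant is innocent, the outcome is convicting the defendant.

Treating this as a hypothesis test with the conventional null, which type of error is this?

The null hypothesis here is that the defendant is innocent.
'Convicting the defendant' corresponds to rejecting H₀.
H₀ was rejected but H₀ is true — a Type I error (false positive).

Type I error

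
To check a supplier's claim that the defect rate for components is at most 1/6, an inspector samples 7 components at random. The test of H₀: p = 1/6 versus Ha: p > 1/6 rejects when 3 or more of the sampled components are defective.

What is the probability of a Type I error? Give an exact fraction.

Under H₀, K ~ Binomial(7, 1/6); the Type I error rate is P(K ≥ 3).
Via the complement, α = 1 − Σ_{j=0}^{2} C(7,j)(1/6)^j(5/6)^{7-j} = 331/3456.

331/3456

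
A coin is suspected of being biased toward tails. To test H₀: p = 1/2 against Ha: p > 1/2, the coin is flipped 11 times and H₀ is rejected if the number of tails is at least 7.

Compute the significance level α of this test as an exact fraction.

281/1024

The Type I error probability is α = P(Y ≥ 7) computed under H₀, where Y ~ Binomial(11, 1/2).
That's C(11,7) + C(11,8) + C(11,9) + C(11,10) + C(11,11) over 2^11, i.e. (330 + 165 + 55 + 11 + 1)/2048 = 562/2048 = 281/1024.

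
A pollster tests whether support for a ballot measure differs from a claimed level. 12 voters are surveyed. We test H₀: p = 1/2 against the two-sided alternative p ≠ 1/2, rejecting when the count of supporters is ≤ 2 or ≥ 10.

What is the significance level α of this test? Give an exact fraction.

α = P(X ≤ 2 or X ≥ 10 | p = 1/2), X ~ Binomial(12, 1/2).
By symmetry, α = 2·P(X ≤ 2) = 2·(1 + 12 + 66)/4096 = 158/4096 = 79/2048.

79/2048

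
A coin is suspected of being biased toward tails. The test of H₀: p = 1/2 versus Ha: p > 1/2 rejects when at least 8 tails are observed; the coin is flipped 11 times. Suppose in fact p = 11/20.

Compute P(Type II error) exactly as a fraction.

828290341647/1024000000000

β = P(fail to reject H₀ | Ha true) = P(X ≤ 7 | p = 11/20), X ~ Binomial(11, 11/20).
Equivalently, β = 1 − P(X ≥ 8) = 828290341647/1024000000000.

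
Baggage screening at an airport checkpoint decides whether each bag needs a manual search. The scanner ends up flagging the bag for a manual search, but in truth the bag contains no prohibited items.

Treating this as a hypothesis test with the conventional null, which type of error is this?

The null hypothesis here is that the bag contains no prohibited items.
'Flagging the bag for a manual search' corresponds to rejecting H₀.
H₀ was rejected but H₀ is true — a Type I error (false positive).

Type I error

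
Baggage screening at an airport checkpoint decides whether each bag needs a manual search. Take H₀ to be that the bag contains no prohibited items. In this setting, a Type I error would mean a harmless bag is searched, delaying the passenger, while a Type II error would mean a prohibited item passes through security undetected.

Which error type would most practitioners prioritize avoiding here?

Type II error

The Type II consequence (a prohibited item passes through security undetected) is more severe than the Type I consequence (a harmless bag is searched, delaying the passenger).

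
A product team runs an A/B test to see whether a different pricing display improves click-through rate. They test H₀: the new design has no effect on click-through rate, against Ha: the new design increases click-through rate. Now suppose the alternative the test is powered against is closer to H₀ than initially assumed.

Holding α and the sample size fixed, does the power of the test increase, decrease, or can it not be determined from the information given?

When the true parameter is near the null value, the test has a harder time distinguishing Ha from H₀.
Since power = 1 − β and β increases, power decreases.

It decreases.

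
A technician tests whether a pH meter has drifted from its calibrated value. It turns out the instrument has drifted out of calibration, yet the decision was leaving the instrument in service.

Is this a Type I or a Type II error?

The null hypothesis here is that the instrument is correctly calibrated.
'Leaving the instrument in service' corresponds to failing to reject H₀.
H₀ was not rejected but H₀ is false — a Type II error (false negative).

Type II error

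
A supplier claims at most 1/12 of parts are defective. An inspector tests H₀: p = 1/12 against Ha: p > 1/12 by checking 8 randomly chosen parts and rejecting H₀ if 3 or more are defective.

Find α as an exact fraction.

3373913/143327232

Under H₀, X ~ Binomial(8, 1/12); the Type I error rate is P(X ≥ 3).
Via the complement, α = 1 − Σ_{j=0}^{2} C(8,j)(1/12)^j(11/12)^{8-j} = 3373913/143327232.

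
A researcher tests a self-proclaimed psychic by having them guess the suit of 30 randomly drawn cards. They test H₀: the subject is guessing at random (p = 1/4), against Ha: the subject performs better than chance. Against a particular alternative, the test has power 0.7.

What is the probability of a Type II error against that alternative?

0.3

Power = 1 − β, so β = 1 − 0.7 = 0.3.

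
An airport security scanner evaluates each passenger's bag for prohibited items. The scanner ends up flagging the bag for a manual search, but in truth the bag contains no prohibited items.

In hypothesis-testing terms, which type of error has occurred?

The null hypothesis here is that the bag contains no prohibited items.
'Flagging the bag for a manual search' corresponds to rejecting H₀.
H₀ was rejected but H₀ is true — a Type I error (false positive).

Type I error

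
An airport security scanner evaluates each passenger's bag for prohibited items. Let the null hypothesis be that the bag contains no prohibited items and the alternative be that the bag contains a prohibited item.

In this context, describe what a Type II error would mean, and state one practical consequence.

A Type II error would mean concluding that the bag contains no prohibited items (or at least failing to establish that the bag contains a prohibited item) when in fact the bag contains a prohibited item. Consequence: a prohibited item passes through security undetected.

A Type II error is failing to reject H₀ when H₀ is false.
Here that means letting the bag through when actually the bag contains a prohibited item.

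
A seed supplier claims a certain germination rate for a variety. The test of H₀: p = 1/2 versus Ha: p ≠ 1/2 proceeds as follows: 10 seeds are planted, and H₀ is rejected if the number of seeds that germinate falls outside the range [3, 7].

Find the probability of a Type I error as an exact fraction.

α = P(K ≤ 2 or K ≥ 8 | p = 1/2), K ~ Binomial(10, 1/2).
Each tail has probability (1 + 10 + 45)/1024; doubling gives α = 112/1024 = 7/64.

7/64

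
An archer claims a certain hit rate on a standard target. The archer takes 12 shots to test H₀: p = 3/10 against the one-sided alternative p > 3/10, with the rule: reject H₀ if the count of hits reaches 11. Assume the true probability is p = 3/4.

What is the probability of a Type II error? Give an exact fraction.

A Type II error is failing to reject when Ha holds: with p = 3/4, β = P(S ≤ 10).
Summing C(12,j)·(3/4)^j·(1/4)^{12-j} for j = 0..10 gives 14120011/16777216.

14120011/16777216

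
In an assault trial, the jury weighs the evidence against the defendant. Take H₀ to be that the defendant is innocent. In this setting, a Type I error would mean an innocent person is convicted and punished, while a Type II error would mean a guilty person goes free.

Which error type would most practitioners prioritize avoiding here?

The Type I consequence (an innocent person is convicted and punished) is more severe than the Type II consequence (a guilty person goes free).

Type I error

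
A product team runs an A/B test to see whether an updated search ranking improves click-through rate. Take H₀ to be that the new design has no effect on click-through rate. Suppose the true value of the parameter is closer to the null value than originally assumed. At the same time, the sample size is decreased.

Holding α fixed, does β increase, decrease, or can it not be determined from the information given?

It increases.

A smaller departure from H₀ means the test statistic under Ha is distributed closer to where it would be under H₀; rejection becomes less likely. With less data the test statistic is noisier; under Ha, more outcomes land inside the acceptance region. Both changes push β in the same direction.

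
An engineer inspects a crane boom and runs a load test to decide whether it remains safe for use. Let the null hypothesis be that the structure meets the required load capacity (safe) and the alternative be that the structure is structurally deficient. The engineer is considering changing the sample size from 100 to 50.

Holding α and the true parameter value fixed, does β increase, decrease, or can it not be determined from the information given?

Reducing n widens both sampling distributions, so the test has less ability to distinguish Ha from H₀.

It increases.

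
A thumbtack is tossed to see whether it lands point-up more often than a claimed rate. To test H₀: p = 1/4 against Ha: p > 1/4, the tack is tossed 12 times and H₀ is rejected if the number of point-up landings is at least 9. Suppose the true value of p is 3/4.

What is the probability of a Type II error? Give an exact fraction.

A Type II error is failing to reject when Ha holds: with p = 3/4, β = P(X ≤ 8).
Summing C(12,j)·(3/4)^j·(1/4)^{12-j} for j = 0..8 gives 5892517/16777216.

5892517/16777216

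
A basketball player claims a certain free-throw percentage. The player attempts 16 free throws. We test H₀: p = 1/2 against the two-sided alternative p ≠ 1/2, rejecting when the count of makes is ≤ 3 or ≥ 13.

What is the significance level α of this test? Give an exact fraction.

Under H₀, K ~ Binomial(16, 1/2); α is the probability of landing in either tail, P(K ≤ 3) + P(K ≥ 13).
By symmetry, α = 2·P(K ≤ 3) = 2·(1 + 16 + 120 + 560)/65536 = 1394/65536 = 697/32768.

697/32768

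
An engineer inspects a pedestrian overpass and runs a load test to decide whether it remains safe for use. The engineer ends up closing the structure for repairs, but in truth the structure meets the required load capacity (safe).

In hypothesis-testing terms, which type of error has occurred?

The null hypothesis here is that the structure meets the required load capacity (safe).
'Closing the structure for repairs' corresponds to rejecting H₀.
H₀ was rejected but H₀ is true — a Type I error (false positive).

Type I error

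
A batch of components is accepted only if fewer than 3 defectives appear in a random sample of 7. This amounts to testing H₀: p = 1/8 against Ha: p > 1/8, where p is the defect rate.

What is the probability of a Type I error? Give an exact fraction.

The significance level is the probability, assuming p = 1/8, of seeing 3 or more defectives in 7 draws.
Via the complement, α = 1 − Σ_{j=0}^{2} C(7,j)(1/8)^j(7/8)^{7-j} = 97119/2097152.

97119/2097152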